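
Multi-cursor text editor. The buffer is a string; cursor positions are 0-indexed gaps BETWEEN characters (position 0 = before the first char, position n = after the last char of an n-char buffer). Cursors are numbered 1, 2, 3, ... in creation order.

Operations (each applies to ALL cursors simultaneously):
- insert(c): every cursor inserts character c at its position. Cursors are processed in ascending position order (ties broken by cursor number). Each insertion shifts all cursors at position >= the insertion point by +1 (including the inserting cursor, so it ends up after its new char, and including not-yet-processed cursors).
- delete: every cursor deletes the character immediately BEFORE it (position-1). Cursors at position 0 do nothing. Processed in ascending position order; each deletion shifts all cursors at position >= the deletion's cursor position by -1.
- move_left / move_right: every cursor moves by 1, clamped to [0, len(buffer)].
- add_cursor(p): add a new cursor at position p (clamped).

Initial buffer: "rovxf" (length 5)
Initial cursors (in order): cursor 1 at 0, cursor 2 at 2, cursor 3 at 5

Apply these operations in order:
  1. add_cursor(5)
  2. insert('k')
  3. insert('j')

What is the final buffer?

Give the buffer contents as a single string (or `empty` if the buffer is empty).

Answer: kjrokjvxfkkjj

Derivation:
After op 1 (add_cursor(5)): buffer="rovxf" (len 5), cursors c1@0 c2@2 c3@5 c4@5, authorship .....
After op 2 (insert('k')): buffer="krokvxfkk" (len 9), cursors c1@1 c2@4 c3@9 c4@9, authorship 1..2...34
After op 3 (insert('j')): buffer="kjrokjvxfkkjj" (len 13), cursors c1@2 c2@6 c3@13 c4@13, authorship 11..22...3434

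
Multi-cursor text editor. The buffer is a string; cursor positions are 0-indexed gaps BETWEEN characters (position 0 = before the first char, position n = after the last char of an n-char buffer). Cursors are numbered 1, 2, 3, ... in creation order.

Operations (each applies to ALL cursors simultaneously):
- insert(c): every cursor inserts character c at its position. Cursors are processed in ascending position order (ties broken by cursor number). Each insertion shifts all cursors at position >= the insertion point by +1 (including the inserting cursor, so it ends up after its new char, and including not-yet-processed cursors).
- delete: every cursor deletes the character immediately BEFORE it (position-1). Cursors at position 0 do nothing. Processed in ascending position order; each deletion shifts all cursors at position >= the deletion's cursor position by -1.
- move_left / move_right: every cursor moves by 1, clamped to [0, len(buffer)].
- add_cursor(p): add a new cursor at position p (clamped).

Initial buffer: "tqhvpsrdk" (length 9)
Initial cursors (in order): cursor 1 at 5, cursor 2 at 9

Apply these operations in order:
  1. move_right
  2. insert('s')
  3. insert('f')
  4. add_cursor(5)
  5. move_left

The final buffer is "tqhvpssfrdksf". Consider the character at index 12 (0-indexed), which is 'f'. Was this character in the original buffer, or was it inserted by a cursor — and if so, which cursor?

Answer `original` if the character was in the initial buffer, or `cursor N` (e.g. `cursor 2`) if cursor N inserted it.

After op 1 (move_right): buffer="tqhvpsrdk" (len 9), cursors c1@6 c2@9, authorship .........
After op 2 (insert('s')): buffer="tqhvpssrdks" (len 11), cursors c1@7 c2@11, authorship ......1...2
After op 3 (insert('f')): buffer="tqhvpssfrdksf" (len 13), cursors c1@8 c2@13, authorship ......11...22
After op 4 (add_cursor(5)): buffer="tqhvpssfrdksf" (len 13), cursors c3@5 c1@8 c2@13, authorship ......11...22
After op 5 (move_left): buffer="tqhvpssfrdksf" (len 13), cursors c3@4 c1@7 c2@12, authorship ......11...22
Authorship (.=original, N=cursor N): . . . . . . 1 1 . . . 2 2
Index 12: author = 2

Answer: cursor 2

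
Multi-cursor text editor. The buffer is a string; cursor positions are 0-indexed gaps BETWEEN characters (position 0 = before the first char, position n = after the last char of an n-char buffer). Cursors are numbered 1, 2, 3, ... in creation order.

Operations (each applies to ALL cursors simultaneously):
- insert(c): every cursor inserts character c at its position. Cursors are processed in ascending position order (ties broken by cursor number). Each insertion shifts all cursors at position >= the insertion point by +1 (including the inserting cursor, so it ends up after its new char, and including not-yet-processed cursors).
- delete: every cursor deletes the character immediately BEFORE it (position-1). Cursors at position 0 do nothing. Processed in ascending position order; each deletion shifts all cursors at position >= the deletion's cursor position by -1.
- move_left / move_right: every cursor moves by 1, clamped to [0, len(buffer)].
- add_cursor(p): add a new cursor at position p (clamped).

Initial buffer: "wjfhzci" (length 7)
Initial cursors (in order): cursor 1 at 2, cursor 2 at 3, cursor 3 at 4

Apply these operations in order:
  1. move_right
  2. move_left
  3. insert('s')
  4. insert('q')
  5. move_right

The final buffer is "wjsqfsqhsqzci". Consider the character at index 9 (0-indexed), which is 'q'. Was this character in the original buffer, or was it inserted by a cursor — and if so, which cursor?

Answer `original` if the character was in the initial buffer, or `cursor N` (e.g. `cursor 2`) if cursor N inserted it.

After op 1 (move_right): buffer="wjfhzci" (len 7), cursors c1@3 c2@4 c3@5, authorship .......
After op 2 (move_left): buffer="wjfhzci" (len 7), cursors c1@2 c2@3 c3@4, authorship .......
After op 3 (insert('s')): buffer="wjsfshszci" (len 10), cursors c1@3 c2@5 c3@7, authorship ..1.2.3...
After op 4 (insert('q')): buffer="wjsqfsqhsqzci" (len 13), cursors c1@4 c2@7 c3@10, authorship ..11.22.33...
After op 5 (move_right): buffer="wjsqfsqhsqzci" (len 13), cursors c1@5 c2@8 c3@11, authorship ..11.22.33...
Authorship (.=original, N=cursor N): . . 1 1 . 2 2 . 3 3 . . .
Index 9: author = 3

Answer: cursor 3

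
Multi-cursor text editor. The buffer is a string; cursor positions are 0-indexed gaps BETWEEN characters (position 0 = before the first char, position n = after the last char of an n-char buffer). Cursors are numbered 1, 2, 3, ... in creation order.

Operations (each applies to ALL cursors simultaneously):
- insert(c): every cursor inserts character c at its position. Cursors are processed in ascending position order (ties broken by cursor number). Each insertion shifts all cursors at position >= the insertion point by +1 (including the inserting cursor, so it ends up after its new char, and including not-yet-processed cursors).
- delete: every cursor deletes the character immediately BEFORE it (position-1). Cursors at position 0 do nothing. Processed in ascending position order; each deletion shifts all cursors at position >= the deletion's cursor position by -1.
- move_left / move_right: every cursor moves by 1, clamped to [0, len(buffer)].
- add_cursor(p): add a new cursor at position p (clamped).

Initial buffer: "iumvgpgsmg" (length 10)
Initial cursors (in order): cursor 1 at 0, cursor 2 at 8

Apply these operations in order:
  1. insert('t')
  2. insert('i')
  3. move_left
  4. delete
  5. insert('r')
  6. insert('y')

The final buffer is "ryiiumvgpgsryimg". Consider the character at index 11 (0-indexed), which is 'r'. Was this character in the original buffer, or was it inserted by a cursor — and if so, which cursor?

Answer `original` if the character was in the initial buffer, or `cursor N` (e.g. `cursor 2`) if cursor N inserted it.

After op 1 (insert('t')): buffer="tiumvgpgstmg" (len 12), cursors c1@1 c2@10, authorship 1........2..
After op 2 (insert('i')): buffer="tiiumvgpgstimg" (len 14), cursors c1@2 c2@12, authorship 11........22..
After op 3 (move_left): buffer="tiiumvgpgstimg" (len 14), cursors c1@1 c2@11, authorship 11........22..
After op 4 (delete): buffer="iiumvgpgsimg" (len 12), cursors c1@0 c2@9, authorship 1........2..
After op 5 (insert('r')): buffer="riiumvgpgsrimg" (len 14), cursors c1@1 c2@11, authorship 11........22..
After op 6 (insert('y')): buffer="ryiiumvgpgsryimg" (len 16), cursors c1@2 c2@13, authorship 111........222..
Authorship (.=original, N=cursor N): 1 1 1 . . . . . . . . 2 2 2 . .
Index 11: author = 2

Answer: cursor 2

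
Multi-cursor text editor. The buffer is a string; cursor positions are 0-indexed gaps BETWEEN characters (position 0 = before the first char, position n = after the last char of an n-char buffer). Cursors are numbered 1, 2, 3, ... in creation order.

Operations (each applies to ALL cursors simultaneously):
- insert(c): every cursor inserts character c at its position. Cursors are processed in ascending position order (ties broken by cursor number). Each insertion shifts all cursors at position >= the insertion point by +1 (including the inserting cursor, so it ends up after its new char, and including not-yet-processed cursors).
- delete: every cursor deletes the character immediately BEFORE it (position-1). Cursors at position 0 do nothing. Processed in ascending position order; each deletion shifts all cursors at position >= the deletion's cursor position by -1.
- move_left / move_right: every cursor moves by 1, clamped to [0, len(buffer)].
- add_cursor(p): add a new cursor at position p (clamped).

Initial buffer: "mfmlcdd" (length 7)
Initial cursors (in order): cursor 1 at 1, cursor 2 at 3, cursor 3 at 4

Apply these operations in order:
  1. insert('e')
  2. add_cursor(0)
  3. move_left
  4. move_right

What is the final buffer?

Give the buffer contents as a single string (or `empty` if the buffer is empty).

After op 1 (insert('e')): buffer="mefmelecdd" (len 10), cursors c1@2 c2@5 c3@7, authorship .1..2.3...
After op 2 (add_cursor(0)): buffer="mefmelecdd" (len 10), cursors c4@0 c1@2 c2@5 c3@7, authorship .1..2.3...
After op 3 (move_left): buffer="mefmelecdd" (len 10), cursors c4@0 c1@1 c2@4 c3@6, authorship .1..2.3...
After op 4 (move_right): buffer="mefmelecdd" (len 10), cursors c4@1 c1@2 c2@5 c3@7, authorship .1..2.3...

Answer: mefmelecdd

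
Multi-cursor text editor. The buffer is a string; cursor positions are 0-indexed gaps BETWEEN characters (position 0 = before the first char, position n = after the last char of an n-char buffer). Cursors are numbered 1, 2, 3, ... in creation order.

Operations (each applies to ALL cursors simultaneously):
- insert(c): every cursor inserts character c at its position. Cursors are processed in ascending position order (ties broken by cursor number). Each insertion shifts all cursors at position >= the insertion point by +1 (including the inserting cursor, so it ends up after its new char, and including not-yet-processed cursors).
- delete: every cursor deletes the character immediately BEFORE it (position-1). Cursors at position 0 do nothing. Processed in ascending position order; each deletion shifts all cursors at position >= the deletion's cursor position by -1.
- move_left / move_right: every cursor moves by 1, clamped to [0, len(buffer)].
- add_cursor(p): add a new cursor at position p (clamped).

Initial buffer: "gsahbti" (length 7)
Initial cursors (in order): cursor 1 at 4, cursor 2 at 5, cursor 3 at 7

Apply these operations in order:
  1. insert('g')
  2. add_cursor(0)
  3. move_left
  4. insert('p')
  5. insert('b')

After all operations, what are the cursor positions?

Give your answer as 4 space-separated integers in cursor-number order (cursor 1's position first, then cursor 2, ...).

Answer: 8 12 17 2

Derivation:
After op 1 (insert('g')): buffer="gsahgbgtig" (len 10), cursors c1@5 c2@7 c3@10, authorship ....1.2..3
After op 2 (add_cursor(0)): buffer="gsahgbgtig" (len 10), cursors c4@0 c1@5 c2@7 c3@10, authorship ....1.2..3
After op 3 (move_left): buffer="gsahgbgtig" (len 10), cursors c4@0 c1@4 c2@6 c3@9, authorship ....1.2..3
After op 4 (insert('p')): buffer="pgsahpgbpgtipg" (len 14), cursors c4@1 c1@6 c2@9 c3@13, authorship 4....11.22..33
After op 5 (insert('b')): buffer="pbgsahpbgbpbgtipbg" (len 18), cursors c4@2 c1@8 c2@12 c3@17, authorship 44....111.222..333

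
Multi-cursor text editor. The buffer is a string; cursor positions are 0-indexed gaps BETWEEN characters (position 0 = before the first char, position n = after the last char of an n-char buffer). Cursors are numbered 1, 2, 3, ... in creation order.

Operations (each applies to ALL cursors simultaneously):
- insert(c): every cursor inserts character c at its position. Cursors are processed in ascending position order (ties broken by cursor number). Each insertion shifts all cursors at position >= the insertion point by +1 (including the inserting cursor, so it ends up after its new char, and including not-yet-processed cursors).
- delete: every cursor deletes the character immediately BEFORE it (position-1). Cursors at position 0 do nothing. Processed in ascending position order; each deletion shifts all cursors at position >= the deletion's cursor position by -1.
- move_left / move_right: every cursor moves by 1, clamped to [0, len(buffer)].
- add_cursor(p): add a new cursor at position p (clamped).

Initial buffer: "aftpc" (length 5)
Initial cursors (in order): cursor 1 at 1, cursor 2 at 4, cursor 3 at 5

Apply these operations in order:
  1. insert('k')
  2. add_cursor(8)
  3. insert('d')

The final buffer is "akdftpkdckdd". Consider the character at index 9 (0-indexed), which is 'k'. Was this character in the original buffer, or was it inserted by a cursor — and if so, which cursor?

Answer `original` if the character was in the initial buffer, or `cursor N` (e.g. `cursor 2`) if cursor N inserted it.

Answer: cursor 3

Derivation:
After op 1 (insert('k')): buffer="akftpkck" (len 8), cursors c1@2 c2@6 c3@8, authorship .1...2.3
After op 2 (add_cursor(8)): buffer="akftpkck" (len 8), cursors c1@2 c2@6 c3@8 c4@8, authorship .1...2.3
After op 3 (insert('d')): buffer="akdftpkdckdd" (len 12), cursors c1@3 c2@8 c3@12 c4@12, authorship .11...22.334
Authorship (.=original, N=cursor N): . 1 1 . . . 2 2 . 3 3 4
Index 9: author = 3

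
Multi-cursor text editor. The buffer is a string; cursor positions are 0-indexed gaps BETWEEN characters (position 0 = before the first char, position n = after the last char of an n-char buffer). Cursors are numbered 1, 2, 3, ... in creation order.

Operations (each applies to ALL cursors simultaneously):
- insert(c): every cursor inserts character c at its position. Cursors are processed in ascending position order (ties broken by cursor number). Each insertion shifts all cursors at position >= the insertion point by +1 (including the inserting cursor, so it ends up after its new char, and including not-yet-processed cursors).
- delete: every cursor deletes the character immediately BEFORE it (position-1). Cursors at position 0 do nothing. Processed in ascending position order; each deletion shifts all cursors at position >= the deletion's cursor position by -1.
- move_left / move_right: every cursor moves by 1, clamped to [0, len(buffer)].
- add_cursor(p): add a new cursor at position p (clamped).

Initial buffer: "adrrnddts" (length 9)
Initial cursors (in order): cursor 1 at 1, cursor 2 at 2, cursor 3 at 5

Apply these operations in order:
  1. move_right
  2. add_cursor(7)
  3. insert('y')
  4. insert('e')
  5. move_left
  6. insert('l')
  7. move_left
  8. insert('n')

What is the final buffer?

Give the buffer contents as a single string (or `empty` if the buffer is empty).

After op 1 (move_right): buffer="adrrnddts" (len 9), cursors c1@2 c2@3 c3@6, authorship .........
After op 2 (add_cursor(7)): buffer="adrrnddts" (len 9), cursors c1@2 c2@3 c3@6 c4@7, authorship .........
After op 3 (insert('y')): buffer="adyryrndydyts" (len 13), cursors c1@3 c2@5 c3@9 c4@11, authorship ..1.2...3.4..
After op 4 (insert('e')): buffer="adyeryerndyedyets" (len 17), cursors c1@4 c2@7 c3@12 c4@15, authorship ..11.22...33.44..
After op 5 (move_left): buffer="adyeryerndyedyets" (len 17), cursors c1@3 c2@6 c3@11 c4@14, authorship ..11.22...33.44..
After op 6 (insert('l')): buffer="adylerylerndyledylets" (len 21), cursors c1@4 c2@8 c3@14 c4@18, authorship ..111.222...333.444..
After op 7 (move_left): buffer="adylerylerndyledylets" (len 21), cursors c1@3 c2@7 c3@13 c4@17, authorship ..111.222...333.444..
After op 8 (insert('n')): buffer="adynlerynlerndynledynlets" (len 25), cursors c1@4 c2@9 c3@16 c4@21, authorship ..1111.2222...3333.4444..

Answer: adynlerynlerndynledynlets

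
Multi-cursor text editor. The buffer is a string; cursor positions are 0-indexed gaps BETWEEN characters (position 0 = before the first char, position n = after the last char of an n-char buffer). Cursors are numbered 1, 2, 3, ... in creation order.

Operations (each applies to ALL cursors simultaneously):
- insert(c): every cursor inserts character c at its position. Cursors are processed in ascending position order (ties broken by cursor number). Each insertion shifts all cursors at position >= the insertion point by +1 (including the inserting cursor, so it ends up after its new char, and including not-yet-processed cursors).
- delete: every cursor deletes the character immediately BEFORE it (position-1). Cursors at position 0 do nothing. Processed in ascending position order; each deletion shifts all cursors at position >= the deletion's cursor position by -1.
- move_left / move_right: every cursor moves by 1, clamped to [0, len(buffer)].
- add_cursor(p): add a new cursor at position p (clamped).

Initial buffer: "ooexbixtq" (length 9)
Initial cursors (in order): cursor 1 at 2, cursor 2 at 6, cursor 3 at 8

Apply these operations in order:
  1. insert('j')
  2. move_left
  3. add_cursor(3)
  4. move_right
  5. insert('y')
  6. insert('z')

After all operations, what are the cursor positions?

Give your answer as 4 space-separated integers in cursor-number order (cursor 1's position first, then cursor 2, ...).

Answer: 5 14 19 8

Derivation:
After op 1 (insert('j')): buffer="oojexbijxtjq" (len 12), cursors c1@3 c2@8 c3@11, authorship ..1....2..3.
After op 2 (move_left): buffer="oojexbijxtjq" (len 12), cursors c1@2 c2@7 c3@10, authorship ..1....2..3.
After op 3 (add_cursor(3)): buffer="oojexbijxtjq" (len 12), cursors c1@2 c4@3 c2@7 c3@10, authorship ..1....2..3.
After op 4 (move_right): buffer="oojexbijxtjq" (len 12), cursors c1@3 c4@4 c2@8 c3@11, authorship ..1....2..3.
After op 5 (insert('y')): buffer="oojyeyxbijyxtjyq" (len 16), cursors c1@4 c4@6 c2@11 c3@15, authorship ..11.4...22..33.
After op 6 (insert('z')): buffer="oojyzeyzxbijyzxtjyzq" (len 20), cursors c1@5 c4@8 c2@14 c3@19, authorship ..111.44...222..333.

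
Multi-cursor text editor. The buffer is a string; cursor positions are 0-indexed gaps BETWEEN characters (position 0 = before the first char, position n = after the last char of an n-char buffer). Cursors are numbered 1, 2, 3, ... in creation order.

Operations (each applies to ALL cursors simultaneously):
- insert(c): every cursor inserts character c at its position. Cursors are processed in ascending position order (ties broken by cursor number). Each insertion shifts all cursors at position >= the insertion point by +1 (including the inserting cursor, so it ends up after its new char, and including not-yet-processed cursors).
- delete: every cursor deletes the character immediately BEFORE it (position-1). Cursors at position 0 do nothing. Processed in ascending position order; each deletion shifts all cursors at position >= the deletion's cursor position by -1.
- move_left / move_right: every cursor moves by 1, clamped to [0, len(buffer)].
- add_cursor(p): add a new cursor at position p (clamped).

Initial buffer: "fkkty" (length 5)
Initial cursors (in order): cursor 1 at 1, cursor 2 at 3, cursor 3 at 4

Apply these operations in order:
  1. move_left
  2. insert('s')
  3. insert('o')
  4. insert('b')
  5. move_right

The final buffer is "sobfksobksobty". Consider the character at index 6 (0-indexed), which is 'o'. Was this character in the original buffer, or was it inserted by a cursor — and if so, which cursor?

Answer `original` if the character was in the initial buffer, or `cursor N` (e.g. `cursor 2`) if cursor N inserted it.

After op 1 (move_left): buffer="fkkty" (len 5), cursors c1@0 c2@2 c3@3, authorship .....
After op 2 (insert('s')): buffer="sfksksty" (len 8), cursors c1@1 c2@4 c3@6, authorship 1..2.3..
After op 3 (insert('o')): buffer="sofksoksoty" (len 11), cursors c1@2 c2@6 c3@9, authorship 11..22.33..
After op 4 (insert('b')): buffer="sobfksobksobty" (len 14), cursors c1@3 c2@8 c3@12, authorship 111..222.333..
After op 5 (move_right): buffer="sobfksobksobty" (len 14), cursors c1@4 c2@9 c3@13, authorship 111..222.333..
Authorship (.=original, N=cursor N): 1 1 1 . . 2 2 2 . 3 3 3 . .
Index 6: author = 2

Answer: cursor 2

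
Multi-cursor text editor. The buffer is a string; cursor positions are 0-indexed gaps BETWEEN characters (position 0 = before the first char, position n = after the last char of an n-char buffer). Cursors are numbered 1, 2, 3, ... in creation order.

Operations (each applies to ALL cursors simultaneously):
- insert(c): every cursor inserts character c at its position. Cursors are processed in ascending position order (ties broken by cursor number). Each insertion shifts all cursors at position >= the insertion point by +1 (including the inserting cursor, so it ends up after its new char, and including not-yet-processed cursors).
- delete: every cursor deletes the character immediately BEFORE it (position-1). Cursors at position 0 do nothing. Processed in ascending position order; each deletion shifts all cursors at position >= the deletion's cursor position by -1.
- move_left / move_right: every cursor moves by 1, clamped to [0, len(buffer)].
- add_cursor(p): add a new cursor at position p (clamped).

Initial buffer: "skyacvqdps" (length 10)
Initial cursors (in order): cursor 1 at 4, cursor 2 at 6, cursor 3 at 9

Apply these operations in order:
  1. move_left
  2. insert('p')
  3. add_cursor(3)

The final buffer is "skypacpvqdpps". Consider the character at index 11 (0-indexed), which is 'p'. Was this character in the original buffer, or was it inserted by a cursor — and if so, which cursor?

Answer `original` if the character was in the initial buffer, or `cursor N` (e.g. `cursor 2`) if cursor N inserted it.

After op 1 (move_left): buffer="skyacvqdps" (len 10), cursors c1@3 c2@5 c3@8, authorship ..........
After op 2 (insert('p')): buffer="skypacpvqdpps" (len 13), cursors c1@4 c2@7 c3@11, authorship ...1..2...3..
After op 3 (add_cursor(3)): buffer="skypacpvqdpps" (len 13), cursors c4@3 c1@4 c2@7 c3@11, authorship ...1..2...3..
Authorship (.=original, N=cursor N): . . . 1 . . 2 . . . 3 . .
Index 11: author = original

Answer: original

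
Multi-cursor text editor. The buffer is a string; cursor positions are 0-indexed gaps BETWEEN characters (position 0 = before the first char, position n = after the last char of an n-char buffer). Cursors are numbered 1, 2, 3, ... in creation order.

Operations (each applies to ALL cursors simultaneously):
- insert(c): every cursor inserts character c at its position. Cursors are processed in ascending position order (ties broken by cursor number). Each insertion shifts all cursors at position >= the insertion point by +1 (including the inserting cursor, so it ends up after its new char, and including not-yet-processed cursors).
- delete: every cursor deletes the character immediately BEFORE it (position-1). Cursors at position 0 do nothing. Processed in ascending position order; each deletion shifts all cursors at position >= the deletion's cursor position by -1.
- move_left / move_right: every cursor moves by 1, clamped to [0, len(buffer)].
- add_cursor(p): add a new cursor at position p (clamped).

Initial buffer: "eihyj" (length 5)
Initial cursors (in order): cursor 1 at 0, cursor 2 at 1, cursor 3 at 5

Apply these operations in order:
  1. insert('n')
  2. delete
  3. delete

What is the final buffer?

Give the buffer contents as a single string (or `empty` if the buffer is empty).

Answer: ihy

Derivation:
After op 1 (insert('n')): buffer="nenihyjn" (len 8), cursors c1@1 c2@3 c3@8, authorship 1.2....3
After op 2 (delete): buffer="eihyj" (len 5), cursors c1@0 c2@1 c3@5, authorship .....
After op 3 (delete): buffer="ihy" (len 3), cursors c1@0 c2@0 c3@3, authorship ...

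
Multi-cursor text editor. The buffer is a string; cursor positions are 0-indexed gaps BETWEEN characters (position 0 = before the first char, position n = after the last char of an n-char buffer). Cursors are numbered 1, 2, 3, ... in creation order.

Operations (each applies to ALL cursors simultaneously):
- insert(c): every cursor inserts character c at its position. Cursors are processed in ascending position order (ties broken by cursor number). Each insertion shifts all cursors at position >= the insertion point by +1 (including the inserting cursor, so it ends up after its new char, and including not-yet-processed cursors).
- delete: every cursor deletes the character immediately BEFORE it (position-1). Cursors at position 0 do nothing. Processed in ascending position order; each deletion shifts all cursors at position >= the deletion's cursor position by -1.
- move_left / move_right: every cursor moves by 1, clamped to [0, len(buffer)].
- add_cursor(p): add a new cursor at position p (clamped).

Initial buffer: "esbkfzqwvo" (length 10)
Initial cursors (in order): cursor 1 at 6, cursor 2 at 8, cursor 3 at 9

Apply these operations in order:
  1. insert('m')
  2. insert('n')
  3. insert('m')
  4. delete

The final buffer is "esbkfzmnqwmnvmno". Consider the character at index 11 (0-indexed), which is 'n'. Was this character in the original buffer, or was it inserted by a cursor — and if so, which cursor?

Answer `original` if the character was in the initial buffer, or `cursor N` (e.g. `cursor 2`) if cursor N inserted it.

After op 1 (insert('m')): buffer="esbkfzmqwmvmo" (len 13), cursors c1@7 c2@10 c3@12, authorship ......1..2.3.
After op 2 (insert('n')): buffer="esbkfzmnqwmnvmno" (len 16), cursors c1@8 c2@12 c3@15, authorship ......11..22.33.
After op 3 (insert('m')): buffer="esbkfzmnmqwmnmvmnmo" (len 19), cursors c1@9 c2@14 c3@18, authorship ......111..222.333.
After op 4 (delete): buffer="esbkfzmnqwmnvmno" (len 16), cursors c1@8 c2@12 c3@15, authorship ......11..22.33.
Authorship (.=original, N=cursor N): . . . . . . 1 1 . . 2 2 . 3 3 .
Index 11: author = 2

Answer: cursor 2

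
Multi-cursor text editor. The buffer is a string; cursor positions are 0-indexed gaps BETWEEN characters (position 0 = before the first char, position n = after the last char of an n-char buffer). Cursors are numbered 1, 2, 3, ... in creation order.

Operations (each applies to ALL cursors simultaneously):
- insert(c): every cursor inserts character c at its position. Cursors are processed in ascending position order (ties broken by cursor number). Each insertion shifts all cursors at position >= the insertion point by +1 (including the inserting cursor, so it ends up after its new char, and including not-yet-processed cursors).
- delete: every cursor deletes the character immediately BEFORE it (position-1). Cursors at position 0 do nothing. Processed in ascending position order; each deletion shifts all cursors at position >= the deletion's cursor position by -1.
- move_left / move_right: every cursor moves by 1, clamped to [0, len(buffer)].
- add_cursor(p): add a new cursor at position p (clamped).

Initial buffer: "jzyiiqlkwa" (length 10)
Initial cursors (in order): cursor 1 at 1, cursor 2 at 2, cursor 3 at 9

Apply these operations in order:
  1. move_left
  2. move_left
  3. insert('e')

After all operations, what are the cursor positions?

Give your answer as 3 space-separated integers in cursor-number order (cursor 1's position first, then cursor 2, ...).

Answer: 2 2 10

Derivation:
After op 1 (move_left): buffer="jzyiiqlkwa" (len 10), cursors c1@0 c2@1 c3@8, authorship ..........
After op 2 (move_left): buffer="jzyiiqlkwa" (len 10), cursors c1@0 c2@0 c3@7, authorship ..........
After op 3 (insert('e')): buffer="eejzyiiqlekwa" (len 13), cursors c1@2 c2@2 c3@10, authorship 12.......3...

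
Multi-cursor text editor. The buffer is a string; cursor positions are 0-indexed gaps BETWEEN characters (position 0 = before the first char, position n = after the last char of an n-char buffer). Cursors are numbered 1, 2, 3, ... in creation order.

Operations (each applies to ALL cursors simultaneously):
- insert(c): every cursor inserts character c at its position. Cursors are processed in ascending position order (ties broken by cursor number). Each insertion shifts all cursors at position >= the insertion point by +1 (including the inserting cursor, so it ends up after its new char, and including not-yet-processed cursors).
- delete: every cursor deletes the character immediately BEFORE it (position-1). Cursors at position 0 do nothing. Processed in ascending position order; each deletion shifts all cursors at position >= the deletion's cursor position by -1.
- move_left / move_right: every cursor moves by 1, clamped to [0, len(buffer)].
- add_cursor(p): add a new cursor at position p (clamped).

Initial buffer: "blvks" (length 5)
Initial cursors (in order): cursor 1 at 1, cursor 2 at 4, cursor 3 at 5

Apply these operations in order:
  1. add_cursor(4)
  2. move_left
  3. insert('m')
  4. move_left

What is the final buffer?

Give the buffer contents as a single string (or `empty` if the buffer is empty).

After op 1 (add_cursor(4)): buffer="blvks" (len 5), cursors c1@1 c2@4 c4@4 c3@5, authorship .....
After op 2 (move_left): buffer="blvks" (len 5), cursors c1@0 c2@3 c4@3 c3@4, authorship .....
After op 3 (insert('m')): buffer="mblvmmkms" (len 9), cursors c1@1 c2@6 c4@6 c3@8, authorship 1...24.3.
After op 4 (move_left): buffer="mblvmmkms" (len 9), cursors c1@0 c2@5 c4@5 c3@7, authorship 1...24.3.

Answer: mblvmmkms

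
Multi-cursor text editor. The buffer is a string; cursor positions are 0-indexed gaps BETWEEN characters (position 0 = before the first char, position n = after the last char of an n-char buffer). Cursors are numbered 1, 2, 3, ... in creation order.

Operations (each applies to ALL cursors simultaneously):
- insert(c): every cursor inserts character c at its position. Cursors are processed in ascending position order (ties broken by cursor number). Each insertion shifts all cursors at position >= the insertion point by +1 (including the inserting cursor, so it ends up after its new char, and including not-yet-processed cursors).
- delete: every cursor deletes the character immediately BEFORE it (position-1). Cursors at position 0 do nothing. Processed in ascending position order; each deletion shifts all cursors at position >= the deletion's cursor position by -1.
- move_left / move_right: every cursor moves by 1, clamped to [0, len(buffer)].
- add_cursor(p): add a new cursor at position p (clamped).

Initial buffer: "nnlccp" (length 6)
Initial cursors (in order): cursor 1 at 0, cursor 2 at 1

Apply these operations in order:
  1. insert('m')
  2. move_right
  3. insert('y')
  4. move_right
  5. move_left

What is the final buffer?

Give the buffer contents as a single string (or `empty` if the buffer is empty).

Answer: mnymnylccp

Derivation:
After op 1 (insert('m')): buffer="mnmnlccp" (len 8), cursors c1@1 c2@3, authorship 1.2.....
After op 2 (move_right): buffer="mnmnlccp" (len 8), cursors c1@2 c2@4, authorship 1.2.....
After op 3 (insert('y')): buffer="mnymnylccp" (len 10), cursors c1@3 c2@6, authorship 1.12.2....
After op 4 (move_right): buffer="mnymnylccp" (len 10), cursors c1@4 c2@7, authorship 1.12.2....
After op 5 (move_left): buffer="mnymnylccp" (len 10), cursors c1@3 c2@6, authorship 1.12.2....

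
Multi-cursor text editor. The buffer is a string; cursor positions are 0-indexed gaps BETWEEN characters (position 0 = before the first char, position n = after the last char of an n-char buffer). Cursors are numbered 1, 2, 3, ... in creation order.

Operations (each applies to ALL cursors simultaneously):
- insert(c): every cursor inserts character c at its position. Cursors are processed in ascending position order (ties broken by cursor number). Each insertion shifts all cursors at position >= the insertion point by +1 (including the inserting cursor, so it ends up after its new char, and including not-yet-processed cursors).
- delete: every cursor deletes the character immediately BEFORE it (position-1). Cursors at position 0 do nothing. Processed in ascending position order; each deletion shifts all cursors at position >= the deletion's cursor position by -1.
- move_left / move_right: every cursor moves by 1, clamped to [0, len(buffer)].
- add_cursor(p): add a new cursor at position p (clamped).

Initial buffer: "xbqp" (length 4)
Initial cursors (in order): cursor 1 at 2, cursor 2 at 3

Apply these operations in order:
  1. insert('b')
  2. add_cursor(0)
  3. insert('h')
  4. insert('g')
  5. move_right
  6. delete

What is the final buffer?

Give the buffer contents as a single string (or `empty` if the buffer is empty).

After op 1 (insert('b')): buffer="xbbqbp" (len 6), cursors c1@3 c2@5, authorship ..1.2.
After op 2 (add_cursor(0)): buffer="xbbqbp" (len 6), cursors c3@0 c1@3 c2@5, authorship ..1.2.
After op 3 (insert('h')): buffer="hxbbhqbhp" (len 9), cursors c3@1 c1@5 c2@8, authorship 3..11.22.
After op 4 (insert('g')): buffer="hgxbbhgqbhgp" (len 12), cursors c3@2 c1@7 c2@11, authorship 33..111.222.
After op 5 (move_right): buffer="hgxbbhgqbhgp" (len 12), cursors c3@3 c1@8 c2@12, authorship 33..111.222.
After op 6 (delete): buffer="hgbbhgbhg" (len 9), cursors c3@2 c1@6 c2@9, authorship 33.111222

Answer: hgbbhgbhg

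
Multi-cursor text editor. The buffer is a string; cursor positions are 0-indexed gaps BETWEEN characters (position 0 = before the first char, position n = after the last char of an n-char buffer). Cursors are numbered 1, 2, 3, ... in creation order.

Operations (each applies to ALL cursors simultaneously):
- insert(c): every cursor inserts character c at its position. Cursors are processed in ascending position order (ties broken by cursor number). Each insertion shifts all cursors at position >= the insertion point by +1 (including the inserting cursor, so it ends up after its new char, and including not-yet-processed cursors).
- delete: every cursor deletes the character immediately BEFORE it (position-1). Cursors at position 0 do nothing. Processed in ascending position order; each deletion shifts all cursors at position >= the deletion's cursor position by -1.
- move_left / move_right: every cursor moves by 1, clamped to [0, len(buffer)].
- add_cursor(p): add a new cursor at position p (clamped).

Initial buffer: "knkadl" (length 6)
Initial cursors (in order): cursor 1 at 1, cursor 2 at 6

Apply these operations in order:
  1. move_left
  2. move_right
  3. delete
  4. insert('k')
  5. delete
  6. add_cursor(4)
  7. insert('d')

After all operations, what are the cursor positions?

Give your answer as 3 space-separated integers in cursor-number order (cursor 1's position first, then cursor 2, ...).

After op 1 (move_left): buffer="knkadl" (len 6), cursors c1@0 c2@5, authorship ......
After op 2 (move_right): buffer="knkadl" (len 6), cursors c1@1 c2@6, authorship ......
After op 3 (delete): buffer="nkad" (len 4), cursors c1@0 c2@4, authorship ....
After op 4 (insert('k')): buffer="knkadk" (len 6), cursors c1@1 c2@6, authorship 1....2
After op 5 (delete): buffer="nkad" (len 4), cursors c1@0 c2@4, authorship ....
After op 6 (add_cursor(4)): buffer="nkad" (len 4), cursors c1@0 c2@4 c3@4, authorship ....
After op 7 (insert('d')): buffer="dnkaddd" (len 7), cursors c1@1 c2@7 c3@7, authorship 1....23

Answer: 1 7 7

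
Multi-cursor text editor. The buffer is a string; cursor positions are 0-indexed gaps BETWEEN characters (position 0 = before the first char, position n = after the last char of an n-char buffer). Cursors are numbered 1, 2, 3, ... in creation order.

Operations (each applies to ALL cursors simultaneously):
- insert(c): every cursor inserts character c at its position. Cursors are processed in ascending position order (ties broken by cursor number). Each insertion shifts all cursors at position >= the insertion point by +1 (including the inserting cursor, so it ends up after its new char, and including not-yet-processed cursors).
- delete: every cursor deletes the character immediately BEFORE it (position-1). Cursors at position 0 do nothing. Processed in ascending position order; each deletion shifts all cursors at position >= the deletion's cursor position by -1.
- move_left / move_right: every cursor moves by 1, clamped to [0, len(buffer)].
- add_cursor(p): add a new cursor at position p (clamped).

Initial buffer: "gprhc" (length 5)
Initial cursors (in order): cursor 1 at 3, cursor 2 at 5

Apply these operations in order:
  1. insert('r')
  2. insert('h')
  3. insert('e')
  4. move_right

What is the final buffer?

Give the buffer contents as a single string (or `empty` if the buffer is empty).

After op 1 (insert('r')): buffer="gprrhcr" (len 7), cursors c1@4 c2@7, authorship ...1..2
After op 2 (insert('h')): buffer="gprrhhcrh" (len 9), cursors c1@5 c2@9, authorship ...11..22
After op 3 (insert('e')): buffer="gprrhehcrhe" (len 11), cursors c1@6 c2@11, authorship ...111..222
After op 4 (move_right): buffer="gprrhehcrhe" (len 11), cursors c1@7 c2@11, authorship ...111..222

Answer: gprrhehcrhe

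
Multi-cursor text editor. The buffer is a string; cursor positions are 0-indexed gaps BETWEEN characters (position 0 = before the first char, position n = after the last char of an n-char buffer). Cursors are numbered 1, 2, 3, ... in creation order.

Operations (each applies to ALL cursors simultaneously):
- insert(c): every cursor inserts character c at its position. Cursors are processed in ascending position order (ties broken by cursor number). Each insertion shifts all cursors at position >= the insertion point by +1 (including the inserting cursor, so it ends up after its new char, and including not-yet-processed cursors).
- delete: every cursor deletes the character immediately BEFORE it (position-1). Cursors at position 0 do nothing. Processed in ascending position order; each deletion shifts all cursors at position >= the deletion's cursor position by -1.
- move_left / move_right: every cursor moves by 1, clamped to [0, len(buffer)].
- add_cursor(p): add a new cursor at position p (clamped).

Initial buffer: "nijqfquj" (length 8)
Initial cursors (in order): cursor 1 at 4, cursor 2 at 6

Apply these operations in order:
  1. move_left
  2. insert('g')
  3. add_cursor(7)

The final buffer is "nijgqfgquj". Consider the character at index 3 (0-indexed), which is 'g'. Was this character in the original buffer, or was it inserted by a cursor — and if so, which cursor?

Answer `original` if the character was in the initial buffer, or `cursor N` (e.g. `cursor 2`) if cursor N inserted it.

After op 1 (move_left): buffer="nijqfquj" (len 8), cursors c1@3 c2@5, authorship ........
After op 2 (insert('g')): buffer="nijgqfgquj" (len 10), cursors c1@4 c2@7, authorship ...1..2...
After op 3 (add_cursor(7)): buffer="nijgqfgquj" (len 10), cursors c1@4 c2@7 c3@7, authorship ...1..2...
Authorship (.=original, N=cursor N): . . . 1 . . 2 . . .
Index 3: author = 1

Answer: cursor 1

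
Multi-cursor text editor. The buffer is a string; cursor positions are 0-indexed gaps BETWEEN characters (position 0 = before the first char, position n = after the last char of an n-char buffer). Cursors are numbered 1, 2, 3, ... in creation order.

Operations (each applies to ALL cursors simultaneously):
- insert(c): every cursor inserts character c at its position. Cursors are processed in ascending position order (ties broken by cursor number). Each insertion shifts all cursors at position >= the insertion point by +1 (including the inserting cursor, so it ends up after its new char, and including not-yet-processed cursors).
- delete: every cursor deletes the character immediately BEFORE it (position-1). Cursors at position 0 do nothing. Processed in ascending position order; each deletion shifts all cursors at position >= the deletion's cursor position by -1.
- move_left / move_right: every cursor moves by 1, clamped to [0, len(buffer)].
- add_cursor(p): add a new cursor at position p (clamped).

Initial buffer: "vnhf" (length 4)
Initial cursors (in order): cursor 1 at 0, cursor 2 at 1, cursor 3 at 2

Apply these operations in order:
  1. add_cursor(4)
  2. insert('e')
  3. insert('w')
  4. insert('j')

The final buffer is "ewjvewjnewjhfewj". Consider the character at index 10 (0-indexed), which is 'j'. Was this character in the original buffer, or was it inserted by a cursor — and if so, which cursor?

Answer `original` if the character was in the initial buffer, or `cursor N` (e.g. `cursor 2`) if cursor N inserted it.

Answer: cursor 3

Derivation:
After op 1 (add_cursor(4)): buffer="vnhf" (len 4), cursors c1@0 c2@1 c3@2 c4@4, authorship ....
After op 2 (insert('e')): buffer="evenehfe" (len 8), cursors c1@1 c2@3 c3@5 c4@8, authorship 1.2.3..4
After op 3 (insert('w')): buffer="ewvewnewhfew" (len 12), cursors c1@2 c2@5 c3@8 c4@12, authorship 11.22.33..44
After op 4 (insert('j')): buffer="ewjvewjnewjhfewj" (len 16), cursors c1@3 c2@7 c3@11 c4@16, authorship 111.222.333..444
Authorship (.=original, N=cursor N): 1 1 1 . 2 2 2 . 3 3 3 . . 4 4 4
Index 10: author = 3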